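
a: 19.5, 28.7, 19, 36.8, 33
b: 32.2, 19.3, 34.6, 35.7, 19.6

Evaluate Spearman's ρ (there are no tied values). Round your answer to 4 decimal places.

Rank a: 2, 3, 1, 5, 4
Rank b: 3, 1, 4, 5, 2
d = rank(a) − rank(b): -1, 2, -3, 0, 2; Σd² = 18
ρ = 1 − 6Σd² / [n(n²−1)] = 1 − 6×18 / (5×24) = 1 − 108/120 ≈ 0.1000

0.1000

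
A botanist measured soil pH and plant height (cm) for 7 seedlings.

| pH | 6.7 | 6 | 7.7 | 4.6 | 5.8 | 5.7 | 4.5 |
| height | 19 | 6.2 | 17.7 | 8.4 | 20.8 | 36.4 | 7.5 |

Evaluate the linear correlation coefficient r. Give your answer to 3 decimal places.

n = 7, Σx = 41, Σy = 116, Σx² = 247.72, Σy² = 2597.14, Σxy = 701.3
nΣxy − ΣxΣy = 4909.1 − 4756 = 153.1
nΣx² − (Σx)² = 1734.04 − 1681 = 53.04; nΣy² − (Σy)² = 18179.98 − 13456 = 4723.98
r = 153.1 / √(53.04 × 4723.98) = 153.1 / 500.5596 ≈ 0.306

0.306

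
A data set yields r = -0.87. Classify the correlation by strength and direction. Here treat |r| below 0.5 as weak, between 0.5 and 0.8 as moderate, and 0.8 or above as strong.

r = -0.87 < 0 so the relationship is negative.
|r| = 0.87, which falls in the strong range.

strong negative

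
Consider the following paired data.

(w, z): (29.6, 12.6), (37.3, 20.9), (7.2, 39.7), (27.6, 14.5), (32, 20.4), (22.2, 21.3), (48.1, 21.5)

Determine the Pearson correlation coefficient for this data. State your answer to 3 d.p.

-0.598

n = 7, Σw = 204, Σz = 150.9, Σw² = 6911.5, Σz² = 3714.01, Σwz = 3998.38
nΣwz − ΣwΣz = 27988.66 − 30783.6 = -2794.94
nΣw² − (Σw)² = 48380.5 − 41616 = 6764.5; nΣz² − (Σz)² = 25998.07 − 22770.81 = 3227.26
r = -2794.94 / √(6764.5 × 3227.26) = -2794.94 / 4672.3442 ≈ -0.598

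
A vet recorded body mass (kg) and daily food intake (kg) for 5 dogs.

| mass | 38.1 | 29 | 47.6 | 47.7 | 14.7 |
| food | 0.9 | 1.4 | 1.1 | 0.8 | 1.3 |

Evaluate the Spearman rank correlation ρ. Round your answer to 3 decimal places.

-0.800

Rank mass: 3, 2, 4, 5, 1
Rank food: 2, 5, 3, 1, 4
d = rank(mass) − rank(food): 1, -3, 1, 4, -3; Σd² = 36
ρ = 1 − 6Σd² / [n(n²−1)] = 1 − 6×36 / (5×24) = 1 − 216/120 ≈ -0.800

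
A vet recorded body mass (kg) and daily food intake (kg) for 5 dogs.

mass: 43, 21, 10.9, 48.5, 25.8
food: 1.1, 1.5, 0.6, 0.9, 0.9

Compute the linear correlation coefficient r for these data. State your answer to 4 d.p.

0.1454

n = 5, Σx = 149.2, Σy = 5, Σx² = 5426.7, Σy² = 5.44, Σxy = 152.21
nΣxy − ΣxΣy = 761.05 − 746 = 15.05
nΣx² − (Σx)² = 27133.5 − 22260.64 = 4872.86; nΣy² − (Σy)² = 27.2 − 25 = 2.2
r = 15.05 / √(4872.86 × 2.2) = 15.05 / 103.5388 ≈ 0.1454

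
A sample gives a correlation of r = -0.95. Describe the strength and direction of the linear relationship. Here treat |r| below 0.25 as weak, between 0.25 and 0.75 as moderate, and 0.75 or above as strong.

strong negative

r = -0.95 < 0 so the relationship is negative.
|r| = 0.95, which falls in the strong range.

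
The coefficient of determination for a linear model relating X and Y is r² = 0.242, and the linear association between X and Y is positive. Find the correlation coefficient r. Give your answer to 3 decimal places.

|r| = √0.242 = 0.492
The association is positive, so r = 0.492.

0.492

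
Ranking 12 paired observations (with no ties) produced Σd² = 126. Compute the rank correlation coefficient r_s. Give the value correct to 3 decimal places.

ρ = 1 − 6Σd² / [n(n²−1)] = 1 − 6×126 / (12×143)
  = 1 − 756/1716 = 1 − 0.4406 ≈ 0.559

0.559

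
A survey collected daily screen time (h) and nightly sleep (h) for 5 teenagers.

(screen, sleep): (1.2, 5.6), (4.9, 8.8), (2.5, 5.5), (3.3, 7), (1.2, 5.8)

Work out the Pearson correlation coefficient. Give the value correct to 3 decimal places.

0.915

n = 5, Σx = 13.1, Σy = 32.7, Σx² = 44.03, Σy² = 221.69, Σxy = 93.65
nΣxy − ΣxΣy = 468.25 − 428.37 = 39.88
nΣx² − (Σx)² = 220.15 − 171.61 = 48.54; nΣy² − (Σy)² = 1108.45 − 1069.29 = 39.16
r = 39.88 / √(48.54 × 39.16) = 39.88 / 43.5985 ≈ 0.915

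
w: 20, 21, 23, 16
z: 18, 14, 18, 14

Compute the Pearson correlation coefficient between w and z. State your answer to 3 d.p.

0.588

n = 4, Σw = 80, Σz = 64, Σw² = 1626, Σz² = 1040, Σwz = 1292
nΣwz − ΣwΣz = 5168 − 5120 = 48
nΣw² − (Σw)² = 6504 − 6400 = 104; nΣz² − (Σz)² = 4160 − 4096 = 64
r = 48 / √(104 × 64) = 48 / 81.5843 ≈ 0.588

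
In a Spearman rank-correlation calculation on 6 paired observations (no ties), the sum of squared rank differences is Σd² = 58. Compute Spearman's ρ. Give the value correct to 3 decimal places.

-0.657

ρ = 1 − 6Σd² / [n(n²−1)] = 1 − 6×58 / (6×35)
  = 1 − 348/210 = 1 − 1.6571 ≈ -0.657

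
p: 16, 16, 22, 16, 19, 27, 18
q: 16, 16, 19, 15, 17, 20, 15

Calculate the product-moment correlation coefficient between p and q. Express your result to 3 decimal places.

0.919

n = 7, Σp = 134, Σq = 118, Σp² = 2666, Σq² = 2012, Σpq = 2303
nΣpq − ΣpΣq = 16121 − 15812 = 309
nΣp² − (Σp)² = 18662 − 17956 = 706; nΣq² − (Σq)² = 14084 − 13924 = 160
r = 309 / √(706 × 160) = 309 / 336.0952 ≈ 0.919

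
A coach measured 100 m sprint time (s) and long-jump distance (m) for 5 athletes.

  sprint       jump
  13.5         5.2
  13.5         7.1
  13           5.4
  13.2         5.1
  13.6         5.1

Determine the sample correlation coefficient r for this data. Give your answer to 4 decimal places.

n = 5, Σx = 66.8, Σy = 27.9, Σx² = 892.7, Σy² = 158.63, Σxy = 372.93
nΣxy − ΣxΣy = 1864.65 − 1863.72 = 0.93
nΣx² − (Σx)² = 4463.5 − 4462.24 = 1.26; nΣy² − (Σy)² = 793.15 − 778.41 = 14.74
r = 0.93 / √(1.26 × 14.74) = 0.93 / 4.3096 ≈ 0.2158

0.2158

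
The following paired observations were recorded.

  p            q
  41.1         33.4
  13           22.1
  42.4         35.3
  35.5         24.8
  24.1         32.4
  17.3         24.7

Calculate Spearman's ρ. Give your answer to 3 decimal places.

0.943

Rank p: 5, 1, 6, 4, 3, 2
Rank q: 5, 1, 6, 3, 4, 2
d = rank(p) − rank(q): 0, 0, 0, 1, -1, 0; Σd² = 2
ρ = 1 − 6Σd² / [n(n²−1)] = 1 − 6×2 / (6×35) = 1 − 12/210 ≈ 0.943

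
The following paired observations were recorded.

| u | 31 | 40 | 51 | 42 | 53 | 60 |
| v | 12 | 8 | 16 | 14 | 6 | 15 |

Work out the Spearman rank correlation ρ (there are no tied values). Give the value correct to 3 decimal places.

Rank u: 1, 2, 4, 3, 5, 6
Rank v: 3, 2, 6, 4, 1, 5
d = rank(u) − rank(v): -2, 0, -2, -1, 4, 1; Σd² = 26
ρ = 1 − 6Σd² / [n(n²−1)] = 1 − 6×26 / (6×35) = 1 − 156/210 ≈ 0.257

0.257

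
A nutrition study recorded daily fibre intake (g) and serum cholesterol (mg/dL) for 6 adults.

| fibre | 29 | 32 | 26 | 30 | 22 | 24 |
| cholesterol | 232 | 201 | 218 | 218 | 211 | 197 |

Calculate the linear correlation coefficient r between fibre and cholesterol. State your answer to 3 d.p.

n = 6, Σx = 163, Σy = 1277, Σx² = 4501, Σy² = 272603, Σxy = 34738
nΣxy − ΣxΣy = 208428 − 208151 = 277
nΣx² − (Σx)² = 27006 − 26569 = 437; nΣy² − (Σy)² = 1635618 − 1630729 = 4889
r = 277 / √(437 × 4889) = 277 / 1461.6747 ≈ 0.190

0.190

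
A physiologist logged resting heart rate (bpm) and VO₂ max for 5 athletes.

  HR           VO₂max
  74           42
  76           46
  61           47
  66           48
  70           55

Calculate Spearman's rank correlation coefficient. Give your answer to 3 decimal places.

Rank HR: 4, 5, 1, 2, 3
Rank VO₂max: 1, 2, 3, 4, 5
d = rank(HR) − rank(VO₂max): 3, 3, -2, -2, -2; Σd² = 30
ρ = 1 − 6Σd² / [n(n²−1)] = 1 − 6×30 / (5×24) = 1 − 180/120 ≈ -0.500

-0.500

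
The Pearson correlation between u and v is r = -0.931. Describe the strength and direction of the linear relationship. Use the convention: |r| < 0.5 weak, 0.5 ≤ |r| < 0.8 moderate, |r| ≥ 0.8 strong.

r = -0.931 < 0 so the relationship is negative.
|r| = 0.931, which falls in the strong range.

strong negative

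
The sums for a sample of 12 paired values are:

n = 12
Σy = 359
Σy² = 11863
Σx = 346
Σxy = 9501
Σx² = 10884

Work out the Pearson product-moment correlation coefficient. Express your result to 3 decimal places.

r = (nΣxy − ΣxΣy) / √[(nΣx² − (Σx)²)(nΣy² − (Σy)²)]
Numerator: 12×9501 − 346×359 = -10202
Denominator: √[(130608 − 119716)(142356 − 128881)] = √[10892 × 13475] = 12114.8545
r = -10202 / 12114.8545 ≈ -0.842

-0.842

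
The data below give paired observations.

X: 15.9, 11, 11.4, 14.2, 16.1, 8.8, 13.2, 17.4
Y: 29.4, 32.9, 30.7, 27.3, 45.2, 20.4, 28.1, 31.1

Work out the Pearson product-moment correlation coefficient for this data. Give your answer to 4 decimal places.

0.5365

n = 8, ΣX = 108, ΣY = 245.1, ΣX² = 1519.06, ΣY² = 7850.57, ΣXY = 3386.3
nΣXY − ΣXΣY = 27090.4 − 26470.8 = 619.6
nΣX² − (ΣX)² = 12152.48 − 11664 = 488.48; nΣY² − (ΣY)² = 62804.56 − 60074.01 = 2730.55
r = 619.6 / √(488.48 × 2730.55) = 619.6 / 1154.9108 ≈ 0.5365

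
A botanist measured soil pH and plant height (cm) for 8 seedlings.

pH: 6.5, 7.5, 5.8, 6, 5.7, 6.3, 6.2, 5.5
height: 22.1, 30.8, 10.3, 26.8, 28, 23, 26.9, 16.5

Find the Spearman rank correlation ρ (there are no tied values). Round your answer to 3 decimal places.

0.381

Rank pH: 7, 8, 3, 4, 2, 6, 5, 1
Rank height: 3, 8, 1, 5, 7, 4, 6, 2
d = rank(pH) − rank(height): 4, 0, 2, -1, -5, 2, -1, -1; Σd² = 52
ρ = 1 − 6Σd² / [n(n²−1)] = 1 − 6×52 / (8×63) = 1 − 312/504 ≈ 0.381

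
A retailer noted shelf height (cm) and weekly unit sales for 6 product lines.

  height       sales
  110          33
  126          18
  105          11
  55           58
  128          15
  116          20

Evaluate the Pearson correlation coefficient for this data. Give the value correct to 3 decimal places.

n = 6, Σx = 640, Σy = 155, Σx² = 71866, Σy² = 5523, Σxy = 14483
nΣxy − ΣxΣy = 86898 − 99200 = -12302
nΣx² − (Σx)² = 431196 − 409600 = 21596; nΣy² − (Σy)² = 33138 − 24025 = 9113
r = -12302 / √(21596 × 9113) = -12302 / 14028.6973 ≈ -0.877

-0.877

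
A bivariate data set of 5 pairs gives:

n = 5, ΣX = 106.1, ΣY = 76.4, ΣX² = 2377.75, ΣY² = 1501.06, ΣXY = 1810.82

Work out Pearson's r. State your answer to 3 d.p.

r = (nΣXY − ΣXΣY) / √[(nΣX² − (ΣX)²)(nΣY² − (ΣY)²)]
Numerator: 5×1810.82 − 106.1×76.4 = 948.06
Denominator: √[(11888.75 − 11257.21)(7505.3 − 5836.96)] = √[631.54 × 1668.34] = 1026.4616
r = 948.06 / 1026.4616 ≈ 0.924

0.924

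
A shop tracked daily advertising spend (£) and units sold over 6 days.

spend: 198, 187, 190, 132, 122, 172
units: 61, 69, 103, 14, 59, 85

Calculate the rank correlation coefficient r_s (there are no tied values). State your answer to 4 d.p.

0.5429

Rank spend: 6, 4, 5, 2, 1, 3
Rank units: 3, 4, 6, 1, 2, 5
d = rank(spend) − rank(units): 3, 0, -1, 1, -1, -2; Σd² = 16
ρ = 1 − 6Σd² / [n(n²−1)] = 1 − 6×16 / (6×35) = 1 − 96/210 ≈ 0.5429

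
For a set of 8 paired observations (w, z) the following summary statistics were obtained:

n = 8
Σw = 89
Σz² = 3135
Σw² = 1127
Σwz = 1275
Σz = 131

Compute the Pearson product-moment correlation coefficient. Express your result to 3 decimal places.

-0.495

r = (nΣwz − ΣwΣz) / √[(nΣw² − (Σw)²)(nΣz² − (Σz)²)]
Numerator: 8×1275 − 89×131 = -1459
Denominator: √[(9016 − 7921)(25080 − 17161)] = √[1095 × 7919] = 2944.7080
r = -1459 / 2944.7080 ≈ -0.495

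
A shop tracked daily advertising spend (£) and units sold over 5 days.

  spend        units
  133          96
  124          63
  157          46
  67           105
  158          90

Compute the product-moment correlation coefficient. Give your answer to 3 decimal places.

-0.565

n = 5, Σx = 639, Σy = 400, Σx² = 87167, Σy² = 34426, Σxy = 49057
nΣxy − ΣxΣy = 245285 − 255600 = -10315
nΣx² − (Σx)² = 435835 − 408321 = 27514; nΣy² − (Σy)² = 172130 − 160000 = 12130
r = -10315 / √(27514 × 12130) = -10315 / 18268.6841 ≈ -0.565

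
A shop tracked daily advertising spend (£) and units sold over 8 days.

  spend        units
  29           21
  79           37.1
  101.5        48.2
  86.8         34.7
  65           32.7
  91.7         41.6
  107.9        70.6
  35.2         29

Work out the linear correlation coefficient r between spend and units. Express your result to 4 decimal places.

n = 8, Σx = 596.1, Σy = 314.9, Σx² = 50433.83, Σy² = 13969.95, Σxy = 26022.92
nΣxy − ΣxΣy = 208183.36 − 187711.89 = 20471.47
nΣx² − (Σx)² = 403470.64 − 355335.21 = 48135.43; nΣy² − (Σy)² = 111759.6 − 99162.01 = 12597.59
r = 20471.47 / √(48135.43 × 12597.59) = 20471.47 / 24624.9957 ≈ 0.8313

0.8313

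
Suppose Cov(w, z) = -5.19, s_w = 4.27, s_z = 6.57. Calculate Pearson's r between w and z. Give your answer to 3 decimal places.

r = Cov(w,z) / (s_w · s_z) = -5.19 / (4.27 × 6.57)
  = -5.19 / 28.0539 ≈ -0.185

-0.185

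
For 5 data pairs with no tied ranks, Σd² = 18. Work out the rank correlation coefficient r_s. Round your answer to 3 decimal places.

ρ = 1 − 6Σd² / [n(n²−1)] = 1 − 6×18 / (5×24)
  = 1 − 108/120 = 1 − 0.9000 ≈ 0.100

0.100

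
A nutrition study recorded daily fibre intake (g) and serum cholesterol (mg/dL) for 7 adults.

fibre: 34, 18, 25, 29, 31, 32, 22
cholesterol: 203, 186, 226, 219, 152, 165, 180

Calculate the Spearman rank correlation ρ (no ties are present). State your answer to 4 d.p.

-0.1786

Rank fibre: 7, 1, 3, 4, 5, 6, 2
Rank cholesterol: 5, 4, 7, 6, 1, 2, 3
d = rank(fibre) − rank(cholesterol): 2, -3, -4, -2, 4, 4, -1; Σd² = 66
ρ = 1 − 6Σd² / [n(n²−1)] = 1 − 6×66 / (7×48) = 1 − 396/336 ≈ -0.1786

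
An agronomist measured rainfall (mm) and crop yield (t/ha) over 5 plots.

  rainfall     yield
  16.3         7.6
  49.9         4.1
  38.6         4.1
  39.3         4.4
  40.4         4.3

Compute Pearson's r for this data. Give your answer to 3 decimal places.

-0.941

n = 5, Σx = 184.5, Σy = 24.5, Σx² = 7422.31, Σy² = 129.23, Σxy = 833.37
nΣxy − ΣxΣy = 4166.85 − 4520.25 = -353.4
nΣx² − (Σx)² = 37111.55 − 34040.25 = 3071.3; nΣy² − (Σy)² = 646.15 − 600.25 = 45.9
r = -353.4 / √(3071.3 × 45.9) = -353.4 / 375.4633 ≈ -0.941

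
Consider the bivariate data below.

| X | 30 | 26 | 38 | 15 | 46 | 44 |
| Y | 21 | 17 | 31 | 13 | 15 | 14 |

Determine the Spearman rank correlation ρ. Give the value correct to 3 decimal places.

0.143

Rank X: 3, 2, 4, 1, 6, 5
Rank Y: 5, 4, 6, 1, 3, 2
d = rank(X) − rank(Y): -2, -2, -2, 0, 3, 3; Σd² = 30
ρ = 1 − 6Σd² / [n(n²−1)] = 1 − 6×30 / (6×35) = 1 − 180/210 ≈ 0.143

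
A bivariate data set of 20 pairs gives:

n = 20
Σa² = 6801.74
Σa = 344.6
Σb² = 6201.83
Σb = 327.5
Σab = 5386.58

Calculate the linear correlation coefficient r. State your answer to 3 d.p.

r = (nΣab − ΣaΣb) / √[(nΣa² − (Σa)²)(nΣb² − (Σb)²)]
Numerator: 20×5386.58 − 344.6×327.5 = -5124.9
Denominator: √[(136034.8 − 118749.16)(124036.6 − 107256.25)] = √[17285.64 × 16780.35] = 17031.1212
r = -5124.9 / 17031.1212 ≈ -0.301

-0.301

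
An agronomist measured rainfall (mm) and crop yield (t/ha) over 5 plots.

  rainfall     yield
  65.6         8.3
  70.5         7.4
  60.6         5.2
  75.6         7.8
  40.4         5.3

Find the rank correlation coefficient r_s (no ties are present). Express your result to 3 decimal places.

0.600

Rank rainfall: 3, 4, 2, 5, 1
Rank yield: 5, 3, 1, 4, 2
d = rank(rainfall) − rank(yield): -2, 1, 1, 1, -1; Σd² = 8
ρ = 1 − 6Σd² / [n(n²−1)] = 1 − 6×8 / (5×24) = 1 − 48/120 ≈ 0.600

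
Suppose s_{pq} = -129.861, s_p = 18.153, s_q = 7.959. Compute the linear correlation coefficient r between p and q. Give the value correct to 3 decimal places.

-0.899

r = Cov(p,q) / (s_p · s_q) = -129.861 / (18.153 × 7.959)
  = -129.861 / 144.4797 ≈ -0.899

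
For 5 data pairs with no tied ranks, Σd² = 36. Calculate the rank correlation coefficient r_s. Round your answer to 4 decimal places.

-0.8000

ρ = 1 − 6Σd² / [n(n²−1)] = 1 − 6×36 / (5×24)
  = 1 − 216/120 = 1 − 1.80000 ≈ -0.8000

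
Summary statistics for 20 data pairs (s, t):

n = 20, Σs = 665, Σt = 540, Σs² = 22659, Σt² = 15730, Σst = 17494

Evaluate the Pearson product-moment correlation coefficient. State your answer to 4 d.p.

r = (nΣst − ΣsΣt) / √[(nΣs² − (Σs)²)(nΣt² − (Σt)²)]
Numerator: 20×17494 − 665×540 = -9220
Denominator: √[(453180 − 442225)(314600 − 291600)] = √[10955 × 23000] = 15873.4054
r = -9220 / 15873.4054 ≈ -0.5808

-0.5808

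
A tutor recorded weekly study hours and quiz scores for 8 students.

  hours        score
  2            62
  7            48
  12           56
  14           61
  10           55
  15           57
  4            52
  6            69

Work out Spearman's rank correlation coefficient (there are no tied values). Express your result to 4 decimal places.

Rank hours: 1, 4, 6, 7, 5, 8, 2, 3
Rank score: 7, 1, 4, 6, 3, 5, 2, 8
d = rank(hours) − rank(score): -6, 3, 2, 1, 2, 3, 0, -5; Σd² = 88
ρ = 1 − 6Σd² / [n(n²−1)] = 1 − 6×88 / (8×63) = 1 − 528/504 ≈ -0.0476

-0.0476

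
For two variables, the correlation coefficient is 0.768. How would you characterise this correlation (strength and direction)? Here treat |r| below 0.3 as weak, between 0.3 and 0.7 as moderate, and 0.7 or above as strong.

r = 0.768 > 0 so the relationship is positive.
|r| = 0.768, which falls in the strong range.

strong positive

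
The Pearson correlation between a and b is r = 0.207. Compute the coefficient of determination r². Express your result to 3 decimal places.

0.043

r² = (0.207)² = 0.043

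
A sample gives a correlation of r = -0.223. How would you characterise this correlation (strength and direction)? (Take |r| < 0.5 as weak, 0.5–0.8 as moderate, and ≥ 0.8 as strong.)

weak negative

r = -0.223 < 0 so the relationship is negative.
|r| = 0.223, which falls in the weak range.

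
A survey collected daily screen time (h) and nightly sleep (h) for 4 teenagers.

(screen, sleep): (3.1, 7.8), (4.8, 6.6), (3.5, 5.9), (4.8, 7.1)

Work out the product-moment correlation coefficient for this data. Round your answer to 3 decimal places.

n = 4, Σx = 16.2, Σy = 27.4, Σx² = 67.94, Σy² = 189.62, Σxy = 110.59
nΣxy − ΣxΣy = 442.36 − 443.88 = -1.52
nΣx² − (Σx)² = 271.76 − 262.44 = 9.32; nΣy² − (Σy)² = 758.48 − 750.76 = 7.72
r = -1.52 / √(9.32 × 7.72) = -1.52 / 8.4824 ≈ -0.179

-0.179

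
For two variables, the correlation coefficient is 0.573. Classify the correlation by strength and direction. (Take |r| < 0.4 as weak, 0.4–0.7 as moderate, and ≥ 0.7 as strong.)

moderate positive

r = 0.573 > 0 so the relationship is positive.
|r| = 0.573, which falls in the moderate range.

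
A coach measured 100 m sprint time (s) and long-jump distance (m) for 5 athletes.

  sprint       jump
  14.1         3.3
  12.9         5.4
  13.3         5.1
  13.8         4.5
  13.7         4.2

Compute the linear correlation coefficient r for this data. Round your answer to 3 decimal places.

n = 5, Σx = 67.8, Σy = 22.5, Σx² = 920.24, Σy² = 103.95, Σxy = 303.66
nΣxy − ΣxΣy = 1518.3 − 1525.5 = -7.2
nΣx² − (Σx)² = 4601.2 − 4596.84 = 4.36; nΣy² − (Σy)² = 519.75 − 506.25 = 13.5
r = -7.2 / √(4.36 × 13.5) = -7.2 / 7.6720 ≈ -0.938

-0.938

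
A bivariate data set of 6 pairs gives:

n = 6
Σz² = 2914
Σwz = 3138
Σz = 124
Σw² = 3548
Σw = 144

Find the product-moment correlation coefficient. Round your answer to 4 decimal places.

0.9011

r = (nΣwz − ΣwΣz) / √[(nΣw² − (Σw)²)(nΣz² − (Σz)²)]
Numerator: 6×3138 − 144×124 = 972
Denominator: √[(21288 − 20736)(17484 − 15376)] = √[552 × 2108] = 1078.7103
r = 972 / 1078.7103 ≈ 0.9011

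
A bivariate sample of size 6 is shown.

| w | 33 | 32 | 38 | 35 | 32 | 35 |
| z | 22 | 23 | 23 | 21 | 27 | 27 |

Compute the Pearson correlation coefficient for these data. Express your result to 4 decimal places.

-0.1965

n = 6, Σw = 205, Σz = 143, Σw² = 7031, Σz² = 3441, Σwz = 4880
nΣwz − ΣwΣz = 29280 − 29315 = -35
nΣw² − (Σw)² = 42186 − 42025 = 161; nΣz² − (Σz)² = 20646 − 20449 = 197
r = -35 / √(161 × 197) = -35 / 178.0927 ≈ -0.1965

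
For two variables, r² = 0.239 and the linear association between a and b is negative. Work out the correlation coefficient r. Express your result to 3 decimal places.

|r| = √0.239 = 0.489
The association is negative, so r = −0.489.

-0.489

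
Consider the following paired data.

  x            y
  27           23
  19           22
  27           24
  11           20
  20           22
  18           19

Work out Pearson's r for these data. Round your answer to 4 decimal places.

0.8101

n = 6, Σx = 122, Σy = 130, Σx² = 2664, Σy² = 2834, Σxy = 2689
nΣxy − ΣxΣy = 16134 − 15860 = 274
nΣx² − (Σx)² = 15984 − 14884 = 1100; nΣy² − (Σy)² = 17004 − 16900 = 104
r = 274 / √(1100 × 104) = 274 / 338.2307 ≈ 0.8101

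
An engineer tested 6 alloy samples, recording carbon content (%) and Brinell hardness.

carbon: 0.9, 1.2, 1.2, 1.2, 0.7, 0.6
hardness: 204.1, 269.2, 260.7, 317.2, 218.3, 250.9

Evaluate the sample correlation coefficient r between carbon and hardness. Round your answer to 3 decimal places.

0.618

n = 6, Σx = 5.8, Σy = 1520.4, Σx² = 5.98, Σy² = 393311.48, Σxy = 1503.56
nΣxy − ΣxΣy = 9021.36 − 8818.32 = 203.04
nΣx² − (Σx)² = 35.88 − 33.64 = 2.24; nΣy² − (Σy)² = 2359868.88 − 2311616.16 = 48252.72
r = 203.04 / √(2.24 × 48252.72) = 203.04 / 328.7645 ≈ 0.618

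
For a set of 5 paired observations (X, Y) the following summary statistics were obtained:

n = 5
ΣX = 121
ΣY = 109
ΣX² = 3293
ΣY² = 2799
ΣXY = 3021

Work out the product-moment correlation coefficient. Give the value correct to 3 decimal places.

0.976

r = (nΣXY − ΣXΣY) / √[(nΣX² − (ΣX)²)(nΣY² − (ΣY)²)]
Numerator: 5×3021 − 121×109 = 1916
Denominator: √[(16465 − 14641)(13995 − 11881)] = √[1824 × 2114] = 1963.6537
r = 1916 / 1963.6537 ≈ 0.976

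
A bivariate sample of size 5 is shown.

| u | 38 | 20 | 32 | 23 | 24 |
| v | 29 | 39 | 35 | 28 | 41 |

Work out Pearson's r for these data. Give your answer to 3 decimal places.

-0.481

n = 5, Σu = 137, Σv = 172, Σu² = 3973, Σv² = 6052, Σuv = 4630
nΣuv − ΣuΣv = 23150 − 23564 = -414
nΣu² − (Σu)² = 19865 − 18769 = 1096; nΣv² − (Σv)² = 30260 − 29584 = 676
r = -414 / √(1096 × 676) = -414 / 860.7532 ≈ -0.481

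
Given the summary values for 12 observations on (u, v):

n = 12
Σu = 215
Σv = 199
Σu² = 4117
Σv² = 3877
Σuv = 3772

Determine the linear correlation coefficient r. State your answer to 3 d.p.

r = (nΣuv − ΣuΣv) / √[(nΣu² − (Σu)²)(nΣv² − (Σv)²)]
Numerator: 12×3772 − 215×199 = 2479
Denominator: √[(49404 − 46225)(46524 − 39601)] = √[3179 × 6923] = 4691.2916
r = 2479 / 4691.2916 ≈ 0.528

0.528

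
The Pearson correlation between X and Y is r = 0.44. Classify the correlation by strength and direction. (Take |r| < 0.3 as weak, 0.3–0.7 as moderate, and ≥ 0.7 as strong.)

r = 0.44 > 0 so the relationship is positive.
|r| = 0.44, which falls in the moderate range.

moderate positive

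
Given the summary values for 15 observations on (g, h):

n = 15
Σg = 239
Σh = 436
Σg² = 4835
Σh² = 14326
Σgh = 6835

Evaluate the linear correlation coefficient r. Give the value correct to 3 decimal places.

-0.086

r = (nΣgh − ΣgΣh) / √[(nΣg² − (Σg)²)(nΣh² − (Σh)²)]
Numerator: 15×6835 − 239×436 = -1679
Denominator: √[(72525 − 57121)(214890 − 190096)] = √[15404 × 24794] = 19542.9470
r = -1679 / 19542.9470 ≈ -0.086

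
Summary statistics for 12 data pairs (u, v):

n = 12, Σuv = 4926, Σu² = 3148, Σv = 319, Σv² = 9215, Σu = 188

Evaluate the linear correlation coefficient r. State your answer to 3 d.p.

r = (nΣuv − ΣuΣv) / √[(nΣu² − (Σu)²)(nΣv² − (Σv)²)]
Numerator: 12×4926 − 188×319 = -860
Denominator: √[(37776 − 35344)(110580 − 101761)] = √[2432 × 8819] = 4631.1778
r = -860 / 4631.1778 ≈ -0.186

-0.186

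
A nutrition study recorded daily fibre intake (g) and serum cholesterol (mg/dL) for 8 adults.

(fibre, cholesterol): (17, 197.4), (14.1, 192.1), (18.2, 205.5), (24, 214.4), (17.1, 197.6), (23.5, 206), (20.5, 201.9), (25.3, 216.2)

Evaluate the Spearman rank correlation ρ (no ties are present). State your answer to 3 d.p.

0.976

Rank fibre: 2, 1, 4, 7, 3, 6, 5, 8
Rank cholesterol: 2, 1, 5, 7, 3, 6, 4, 8
d = rank(fibre) − rank(cholesterol): 0, 0, -1, 0, 0, 0, 1, 0; Σd² = 2
ρ = 1 − 6Σd² / [n(n²−1)] = 1 − 6×2 / (8×63) = 1 − 12/504 ≈ 0.976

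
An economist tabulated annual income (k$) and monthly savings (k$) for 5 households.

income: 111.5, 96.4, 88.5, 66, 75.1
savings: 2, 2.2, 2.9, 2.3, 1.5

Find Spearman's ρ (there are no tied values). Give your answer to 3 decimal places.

Rank income: 5, 4, 3, 1, 2
Rank savings: 2, 3, 5, 4, 1
d = rank(income) − rank(savings): 3, 1, -2, -3, 1; Σd² = 24
ρ = 1 − 6Σd² / [n(n²−1)] = 1 − 6×24 / (5×24) = 1 − 144/120 ≈ -0.200

-0.200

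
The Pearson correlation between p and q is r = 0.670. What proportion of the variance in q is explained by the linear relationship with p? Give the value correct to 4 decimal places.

r² = (0.670)² = 0.4489

0.4489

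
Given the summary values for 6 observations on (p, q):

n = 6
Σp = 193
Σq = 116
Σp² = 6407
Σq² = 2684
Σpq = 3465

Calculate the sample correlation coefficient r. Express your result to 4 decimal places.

-0.8991

r = (nΣpq − ΣpΣq) / √[(nΣp² − (Σp)²)(nΣq² − (Σq)²)]
Numerator: 6×3465 − 193×116 = -1598
Denominator: √[(38442 − 37249)(16104 − 13456)] = √[1193 × 2648] = 1777.3756
r = -1598 / 1777.3756 ≈ -0.8991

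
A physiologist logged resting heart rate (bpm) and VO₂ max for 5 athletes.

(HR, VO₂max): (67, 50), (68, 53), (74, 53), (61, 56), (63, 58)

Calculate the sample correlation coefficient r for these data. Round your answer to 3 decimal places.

n = 5, Σx = 333, Σy = 270, Σx² = 22279, Σy² = 14618, Σxy = 17946
nΣxy − ΣxΣy = 89730 − 89910 = -180
nΣx² − (Σx)² = 111395 − 110889 = 506; nΣy² − (Σy)² = 73090 − 72900 = 190
r = -180 / √(506 × 190) = -180 / 310.0645 ≈ -0.581

-0.581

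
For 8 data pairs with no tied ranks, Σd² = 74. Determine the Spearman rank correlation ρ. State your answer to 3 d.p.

0.119

ρ = 1 − 6Σd² / [n(n²−1)] = 1 − 6×74 / (8×63)
  = 1 − 444/504 = 1 − 0.8810 ≈ 0.119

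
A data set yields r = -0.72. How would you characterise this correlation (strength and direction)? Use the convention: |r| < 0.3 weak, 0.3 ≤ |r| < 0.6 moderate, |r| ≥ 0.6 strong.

strong negative

r = -0.72 < 0 so the relationship is negative.
|r| = 0.72, which falls in the strong range.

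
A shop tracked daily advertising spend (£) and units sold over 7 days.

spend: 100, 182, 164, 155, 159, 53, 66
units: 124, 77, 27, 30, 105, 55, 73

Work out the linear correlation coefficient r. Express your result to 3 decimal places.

n = 7, Σx = 879, Σy = 491, Σx² = 126491, Σy² = 42313, Σxy = 59920
nΣxy − ΣxΣy = 419440 − 431589 = -12149
nΣx² − (Σx)² = 885437 − 772641 = 112796; nΣy² − (Σy)² = 296191 − 241081 = 55110
r = -12149 / √(112796 × 55110) = -12149 / 78842.8028 ≈ -0.154

-0.154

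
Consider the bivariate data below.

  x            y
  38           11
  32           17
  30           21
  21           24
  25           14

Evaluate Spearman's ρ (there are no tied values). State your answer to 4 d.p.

Rank x: 5, 4, 3, 1, 2
Rank y: 1, 3, 4, 5, 2
d = rank(x) − rank(y): 4, 1, -1, -4, 0; Σd² = 34
ρ = 1 − 6Σd² / [n(n²−1)] = 1 − 6×34 / (5×24) = 1 − 204/120 ≈ -0.7000

-0.7000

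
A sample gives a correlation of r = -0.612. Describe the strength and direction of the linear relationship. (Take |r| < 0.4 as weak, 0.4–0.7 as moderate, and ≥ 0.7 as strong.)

moderate negative

r = -0.612 < 0 so the relationship is negative.
|r| = 0.612, which falls in the moderate range.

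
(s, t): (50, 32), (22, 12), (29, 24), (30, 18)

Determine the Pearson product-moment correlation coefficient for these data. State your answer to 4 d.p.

0.9188

n = 4, Σs = 131, Σt = 86, Σs² = 4725, Σt² = 2068, Σst = 3100
nΣst − ΣsΣt = 12400 − 11266 = 1134
nΣs² − (Σs)² = 18900 − 17161 = 1739; nΣt² − (Σt)² = 8272 − 7396 = 876
r = 1134 / √(1739 × 876) = 1134 / 1234.2463 ≈ 0.9188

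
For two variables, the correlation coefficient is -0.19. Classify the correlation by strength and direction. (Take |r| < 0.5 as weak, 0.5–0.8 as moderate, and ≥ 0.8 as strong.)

r = -0.19 < 0 so the relationship is negative.
|r| = 0.19, which falls in the weak range.

weak negative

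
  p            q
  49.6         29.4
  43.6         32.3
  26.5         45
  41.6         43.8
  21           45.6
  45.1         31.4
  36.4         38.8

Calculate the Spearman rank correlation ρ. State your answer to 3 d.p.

Rank p: 7, 5, 2, 4, 1, 6, 3
Rank q: 1, 3, 6, 5, 7, 2, 4
d = rank(p) − rank(q): 6, 2, -4, -1, -6, 4, -1; Σd² = 110
ρ = 1 − 6Σd² / [n(n²−1)] = 1 − 6×110 / (7×48) = 1 − 660/336 ≈ -0.964

-0.964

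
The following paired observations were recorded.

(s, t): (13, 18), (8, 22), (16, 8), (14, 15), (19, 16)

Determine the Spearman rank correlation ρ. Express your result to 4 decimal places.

-0.7000

Rank s: 2, 1, 4, 3, 5
Rank t: 4, 5, 1, 2, 3
d = rank(s) − rank(t): -2, -4, 3, 1, 2; Σd² = 34
ρ = 1 − 6Σd² / [n(n²−1)] = 1 − 6×34 / (5×24) = 1 − 204/120 ≈ -0.7000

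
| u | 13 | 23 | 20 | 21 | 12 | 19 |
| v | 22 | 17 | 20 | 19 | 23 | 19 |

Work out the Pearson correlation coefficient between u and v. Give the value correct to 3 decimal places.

-0.959

n = 6, Σu = 108, Σv = 120, Σu² = 2044, Σv² = 2424, Σuv = 2113
nΣuv − ΣuΣv = 12678 − 12960 = -282
nΣu² − (Σu)² = 12264 − 11664 = 600; nΣv² − (Σv)² = 14544 − 14400 = 144
r = -282 / √(600 × 144) = -282 / 293.9388 ≈ -0.959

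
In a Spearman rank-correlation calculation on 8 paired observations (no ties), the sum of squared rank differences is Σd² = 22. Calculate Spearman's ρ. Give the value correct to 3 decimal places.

ρ = 1 − 6Σd² / [n(n²−1)] = 1 − 6×22 / (8×63)
  = 1 − 132/504 = 1 − 0.2619 ≈ 0.738

0.738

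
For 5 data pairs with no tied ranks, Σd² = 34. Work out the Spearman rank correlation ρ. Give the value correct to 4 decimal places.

-0.7000

ρ = 1 − 6Σd² / [n(n²−1)] = 1 − 6×34 / (5×24)
  = 1 − 204/120 = 1 − 1.70000 ≈ -0.7000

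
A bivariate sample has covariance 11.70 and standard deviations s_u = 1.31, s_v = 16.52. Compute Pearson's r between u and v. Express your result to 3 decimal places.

0.541

r = Cov(u,v) / (s_u · s_v) = 11.70 / (1.31 × 16.52)
  = 11.70 / 21.6412 ≈ 0.541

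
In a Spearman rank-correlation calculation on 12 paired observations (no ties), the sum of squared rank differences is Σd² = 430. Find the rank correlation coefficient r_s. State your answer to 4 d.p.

ρ = 1 − 6Σd² / [n(n²−1)] = 1 − 6×430 / (12×143)
  = 1 − 2580/1716 = 1 − 1.50350 ≈ -0.5035

-0.5035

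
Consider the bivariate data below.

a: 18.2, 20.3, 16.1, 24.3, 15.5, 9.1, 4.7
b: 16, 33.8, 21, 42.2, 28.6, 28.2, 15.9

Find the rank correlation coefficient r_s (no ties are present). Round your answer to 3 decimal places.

0.679

Rank a: 5, 6, 4, 7, 3, 2, 1
Rank b: 2, 6, 3, 7, 5, 4, 1
d = rank(a) − rank(b): 3, 0, 1, 0, -2, -2, 0; Σd² = 18
ρ = 1 − 6Σd² / [n(n²−1)] = 1 − 6×18 / (7×48) = 1 − 108/336 ≈ 0.679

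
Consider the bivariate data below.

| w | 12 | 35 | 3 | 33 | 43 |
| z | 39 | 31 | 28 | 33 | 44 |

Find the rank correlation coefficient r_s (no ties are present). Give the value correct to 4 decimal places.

0.6000

Rank w: 2, 4, 1, 3, 5
Rank z: 4, 2, 1, 3, 5
d = rank(w) − rank(z): -2, 2, 0, 0, 0; Σd² = 8
ρ = 1 − 6Σd² / [n(n²−1)] = 1 − 6×8 / (5×24) = 1 − 48/120 ≈ 0.6000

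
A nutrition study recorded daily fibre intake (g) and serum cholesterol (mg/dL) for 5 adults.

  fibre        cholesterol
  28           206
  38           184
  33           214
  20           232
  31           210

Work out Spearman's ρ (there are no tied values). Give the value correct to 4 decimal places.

-0.6000

Rank fibre: 2, 5, 4, 1, 3
Rank cholesterol: 2, 1, 4, 5, 3
d = rank(fibre) − rank(cholesterol): 0, 4, 0, -4, 0; Σd² = 32
ρ = 1 − 6Σd² / [n(n²−1)] = 1 − 6×32 / (5×24) = 1 − 192/120 ≈ -0.6000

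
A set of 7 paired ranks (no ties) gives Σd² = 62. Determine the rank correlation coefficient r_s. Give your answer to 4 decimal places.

-0.1071

ρ = 1 − 6Σd² / [n(n²−1)] = 1 − 6×62 / (7×48)
  = 1 − 372/336 = 1 − 1.10714 ≈ -0.1071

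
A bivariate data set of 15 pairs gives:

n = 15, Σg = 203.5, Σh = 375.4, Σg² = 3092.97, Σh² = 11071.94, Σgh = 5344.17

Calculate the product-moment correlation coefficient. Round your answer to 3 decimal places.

r = (nΣgh − ΣgΣh) / √[(nΣg² − (Σg)²)(nΣh² − (Σh)²)]
Numerator: 15×5344.17 − 203.5×375.4 = 3768.65
Denominator: √[(46394.55 − 41412.25)(166079.1 − 140925.16)] = √[4982.3 × 25153.94] = 11194.8415
r = 3768.65 / 11194.8415 ≈ 0.337

0.337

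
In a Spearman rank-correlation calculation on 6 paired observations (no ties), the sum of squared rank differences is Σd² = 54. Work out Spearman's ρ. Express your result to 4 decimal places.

-0.5429

ρ = 1 − 6Σd² / [n(n²−1)] = 1 − 6×54 / (6×35)
  = 1 − 324/210 = 1 − 1.54286 ≈ -0.5429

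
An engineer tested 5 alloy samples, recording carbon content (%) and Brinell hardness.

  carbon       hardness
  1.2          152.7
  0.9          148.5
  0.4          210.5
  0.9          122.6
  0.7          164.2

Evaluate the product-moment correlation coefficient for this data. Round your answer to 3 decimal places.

-0.747

n = 5, Σx = 4.1, Σy = 798.5, Σx² = 3.71, Σy² = 131672.19, Σxy = 626.37
nΣxy − ΣxΣy = 3131.85 − 3273.85 = -142
nΣx² − (Σx)² = 18.55 − 16.81 = 1.74; nΣy² − (Σy)² = 658360.95 − 637602.25 = 20758.7
r = -142 / √(1.74 × 20758.7) = -142 / 190.0530 ≈ -0.747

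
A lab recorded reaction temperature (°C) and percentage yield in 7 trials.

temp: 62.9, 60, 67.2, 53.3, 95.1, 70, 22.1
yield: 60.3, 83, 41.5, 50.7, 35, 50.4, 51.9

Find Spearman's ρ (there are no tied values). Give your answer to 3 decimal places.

Rank temp: 4, 3, 5, 2, 7, 6, 1
Rank yield: 6, 7, 2, 4, 1, 3, 5
d = rank(temp) − rank(yield): -2, -4, 3, -2, 6, 3, -4; Σd² = 94
ρ = 1 − 6Σd² / [n(n²−1)] = 1 − 6×94 / (7×48) = 1 − 564/336 ≈ -0.679

-0.679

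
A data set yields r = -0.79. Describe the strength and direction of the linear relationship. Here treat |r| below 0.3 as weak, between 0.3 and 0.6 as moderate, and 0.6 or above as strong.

r = -0.79 < 0 so the relationship is negative.
|r| = 0.79, which falls in the strong range.

strong negative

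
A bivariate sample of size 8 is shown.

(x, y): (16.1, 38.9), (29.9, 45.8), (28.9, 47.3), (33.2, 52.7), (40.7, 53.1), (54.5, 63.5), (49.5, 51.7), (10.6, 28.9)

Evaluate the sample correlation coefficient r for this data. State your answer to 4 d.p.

0.9313

n = 8, Σx = 263.4, Σy = 381.9, Σx² = 10280.02, Σy² = 18985.39, Σxy = 13599.73
nΣxy − ΣxΣy = 108797.84 − 100592.46 = 8205.38
nΣx² − (Σx)² = 82240.16 − 69379.56 = 12860.6; nΣy² − (Σy)² = 151883.12 − 145847.61 = 6035.51
r = 8205.38 / √(12860.6 × 6035.51) = 8205.38 / 8810.2372 ≈ 0.9313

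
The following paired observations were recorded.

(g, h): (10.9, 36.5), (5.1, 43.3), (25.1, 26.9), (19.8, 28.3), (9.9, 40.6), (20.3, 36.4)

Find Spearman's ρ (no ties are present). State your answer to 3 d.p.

Rank g: 3, 1, 6, 4, 2, 5
Rank h: 4, 6, 1, 2, 5, 3
d = rank(g) − rank(h): -1, -5, 5, 2, -3, 2; Σd² = 68
ρ = 1 − 6Σd² / [n(n²−1)] = 1 − 6×68 / (6×35) = 1 − 408/210 ≈ -0.943

-0.943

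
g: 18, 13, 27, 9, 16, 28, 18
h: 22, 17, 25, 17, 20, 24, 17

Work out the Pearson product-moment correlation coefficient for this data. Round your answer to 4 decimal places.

0.8769

n = 7, Σg = 129, Σh = 142, Σg² = 2667, Σh² = 2952, Σgh = 2743
nΣgh − ΣgΣh = 19201 − 18318 = 883
nΣg² − (Σg)² = 18669 − 16641 = 2028; nΣh² − (Σh)² = 20664 − 20164 = 500
r = 883 / √(2028 × 500) = 883 / 1006.9757 ≈ 0.8769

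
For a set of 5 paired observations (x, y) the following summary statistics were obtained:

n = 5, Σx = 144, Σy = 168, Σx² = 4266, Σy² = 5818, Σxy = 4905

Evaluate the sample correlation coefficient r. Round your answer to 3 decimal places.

r = (nΣxy − ΣxΣy) / √[(nΣx² − (Σx)²)(nΣy² − (Σy)²)]
Numerator: 5×4905 − 144×168 = 333
Denominator: √[(21330 − 20736)(29090 − 28224)] = √[594 × 866] = 717.2196
r = 333 / 717.2196 ≈ 0.464

0.464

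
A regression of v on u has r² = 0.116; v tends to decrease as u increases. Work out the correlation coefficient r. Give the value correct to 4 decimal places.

-0.3406

|r| = √0.116 = 0.3406
The association is negative, so r = −0.3406.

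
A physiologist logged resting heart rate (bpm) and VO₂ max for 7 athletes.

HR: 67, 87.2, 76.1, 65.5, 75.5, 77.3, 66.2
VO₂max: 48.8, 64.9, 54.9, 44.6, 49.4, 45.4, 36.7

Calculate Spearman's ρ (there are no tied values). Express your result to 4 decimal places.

0.7500

Rank HR: 3, 7, 5, 1, 4, 6, 2
Rank VO₂max: 4, 7, 6, 2, 5, 3, 1
d = rank(HR) − rank(VO₂max): -1, 0, -1, -1, -1, 3, 1; Σd² = 14
ρ = 1 − 6Σd² / [n(n²−1)] = 1 − 6×14 / (7×48) = 1 − 84/336 ≈ 0.7500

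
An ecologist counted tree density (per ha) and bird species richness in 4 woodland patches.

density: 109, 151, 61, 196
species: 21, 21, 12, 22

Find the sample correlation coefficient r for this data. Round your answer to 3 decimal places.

0.838

n = 4, Σx = 517, Σy = 76, Σx² = 76819, Σy² = 1510, Σxy = 10504
nΣxy − ΣxΣy = 42016 − 39292 = 2724
nΣx² − (Σx)² = 307276 − 267289 = 39987; nΣy² − (Σy)² = 6040 − 5776 = 264
r = 2724 / √(39987 × 264) = 2724 / 3249.0873 ≈ 0.838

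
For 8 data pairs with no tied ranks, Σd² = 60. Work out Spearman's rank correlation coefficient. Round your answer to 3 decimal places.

ρ = 1 − 6Σd² / [n(n²−1)] = 1 − 6×60 / (8×63)
  = 1 − 360/504 = 1 − 0.7143 ≈ 0.286

0.286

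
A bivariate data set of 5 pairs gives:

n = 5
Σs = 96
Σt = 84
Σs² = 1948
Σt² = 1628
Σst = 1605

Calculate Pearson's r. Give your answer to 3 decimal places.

r = (nΣst − ΣsΣt) / √[(nΣs² − (Σs)²)(nΣt² − (Σt)²)]
Numerator: 5×1605 − 96×84 = -39
Denominator: √[(9740 − 9216)(8140 − 7056)] = √[524 × 1084] = 753.6684
r = -39 / 753.6684 ≈ -0.052

-0.052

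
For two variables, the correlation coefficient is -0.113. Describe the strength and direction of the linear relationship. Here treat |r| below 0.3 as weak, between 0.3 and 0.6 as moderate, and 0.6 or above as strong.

weak negative

r = -0.113 < 0 so the relationship is negative.
|r| = 0.113, which falls in the weak range.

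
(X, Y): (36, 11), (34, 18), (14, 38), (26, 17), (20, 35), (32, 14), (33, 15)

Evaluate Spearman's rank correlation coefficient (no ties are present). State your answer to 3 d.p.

Rank X: 7, 6, 1, 3, 2, 4, 5
Rank Y: 1, 5, 7, 4, 6, 2, 3
d = rank(X) − rank(Y): 6, 1, -6, -1, -4, 2, 2; Σd² = 98
ρ = 1 − 6Σd² / [n(n²−1)] = 1 − 6×98 / (7×48) = 1 − 588/336 ≈ -0.750

-0.750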